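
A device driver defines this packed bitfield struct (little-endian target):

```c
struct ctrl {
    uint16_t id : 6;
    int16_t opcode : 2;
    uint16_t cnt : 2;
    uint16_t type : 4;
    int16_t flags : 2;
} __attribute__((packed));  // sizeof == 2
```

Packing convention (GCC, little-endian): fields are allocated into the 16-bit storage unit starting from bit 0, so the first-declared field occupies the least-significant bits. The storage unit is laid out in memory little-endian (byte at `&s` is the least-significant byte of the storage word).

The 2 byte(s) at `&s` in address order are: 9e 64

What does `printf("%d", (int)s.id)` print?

30

[0]=0x9e [1]=0x64 (little-endian) → word 0x649e
id:6 @ bit 0 → (0x649e>>0)&0x3f = 0x1e  ←
opcode:2 @ bit 6 → (0x649e>>6)&0x3 = 0x2
cnt:2 @ bit 8 → (0x649e>>8)&0x3 = 0x0
type:4 @ bit 10 → (0x649e>>10)&0xf = 0x9
flags:2 @ bit 14 → (0x649e>>14)&0x3 = 0x1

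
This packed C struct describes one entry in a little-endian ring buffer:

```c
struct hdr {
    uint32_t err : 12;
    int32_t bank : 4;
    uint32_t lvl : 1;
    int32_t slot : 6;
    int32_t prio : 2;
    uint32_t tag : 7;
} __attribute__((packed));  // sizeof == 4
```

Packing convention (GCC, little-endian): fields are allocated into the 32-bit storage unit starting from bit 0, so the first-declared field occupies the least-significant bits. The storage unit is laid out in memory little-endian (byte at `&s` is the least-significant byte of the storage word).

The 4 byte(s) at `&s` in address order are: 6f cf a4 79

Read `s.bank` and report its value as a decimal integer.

[0]=0x6f [1]=0xcf [2]=0xa4 [3]=0x79 (little-endian) → word 0x79a4cf6f
err:12 @ bit 0 → (0x79a4cf6f>>0)&0xfff = 0xf6f
bank:4 @ bit 12 → (0x79a4cf6f>>12)&0xf = 0xc  ←
lvl:1 @ bit 16 → (0x79a4cf6f>>16)&0x1 = 0x0
slot:6 @ bit 17 → (0x79a4cf6f>>17)&0x3f = 0x12
prio:2 @ bit 23 → (0x79a4cf6f>>23)&0x3 = 0x3
tag:7 @ bit 25 → (0x79a4cf6f>>25)&0x7f = 0x3c
bank signed 4b, MSB=1: 12 - 16 = -4

-4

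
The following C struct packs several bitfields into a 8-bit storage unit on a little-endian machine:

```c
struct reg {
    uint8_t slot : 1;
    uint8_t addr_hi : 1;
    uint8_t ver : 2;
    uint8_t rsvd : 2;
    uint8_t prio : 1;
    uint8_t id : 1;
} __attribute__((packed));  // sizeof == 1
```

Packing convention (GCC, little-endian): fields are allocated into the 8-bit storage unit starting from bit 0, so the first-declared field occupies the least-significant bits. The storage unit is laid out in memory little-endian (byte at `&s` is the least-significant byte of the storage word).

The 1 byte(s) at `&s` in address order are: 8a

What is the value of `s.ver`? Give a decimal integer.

2

[0]=0x8a (little-endian) → word 0x8a
slot:1 @ bit 0 → (0x8a>>0)&0x1 = 0x0
addr_hi:1 @ bit 1 → (0x8a>>1)&0x1 = 0x1
ver:2 @ bit 2 → (0x8a>>2)&0x3 = 0x2  ←
rsvd:2 @ bit 4 → (0x8a>>4)&0x3 = 0x0
prio:1 @ bit 6 → (0x8a>>6)&0x1 = 0x0
id:1 @ bit 7 → (0x8a>>7)&0x1 = 0x1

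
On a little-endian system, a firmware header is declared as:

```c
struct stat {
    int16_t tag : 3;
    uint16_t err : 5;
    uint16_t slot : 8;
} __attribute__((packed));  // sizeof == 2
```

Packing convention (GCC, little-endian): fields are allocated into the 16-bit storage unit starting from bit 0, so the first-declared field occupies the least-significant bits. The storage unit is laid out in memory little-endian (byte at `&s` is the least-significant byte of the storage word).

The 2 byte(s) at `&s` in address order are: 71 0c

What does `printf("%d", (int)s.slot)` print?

12

[0]=0x71 [1]=0x0c (little-endian) → word 0x0c71
tag [0+:3] = (word>>0) & 0x7 = 1
err [3+:5] = (word>>3) & 0x1f = 14
slot [8+:8] = (word>>8) & 0xff = 12  ←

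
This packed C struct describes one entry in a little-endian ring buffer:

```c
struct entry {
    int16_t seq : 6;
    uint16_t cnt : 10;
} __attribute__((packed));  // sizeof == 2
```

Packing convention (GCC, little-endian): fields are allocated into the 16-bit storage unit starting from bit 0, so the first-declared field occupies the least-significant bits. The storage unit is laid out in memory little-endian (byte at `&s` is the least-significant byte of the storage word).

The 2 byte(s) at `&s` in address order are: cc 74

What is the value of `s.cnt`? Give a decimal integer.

467

[0]=0xcc [1]=0x74 (little-endian) → word 0x74cc
seq [0+:6] = (word>>0) & 0x3f = 12
cnt [6+:10] = (word>>6) & 0x3ff = 467  ←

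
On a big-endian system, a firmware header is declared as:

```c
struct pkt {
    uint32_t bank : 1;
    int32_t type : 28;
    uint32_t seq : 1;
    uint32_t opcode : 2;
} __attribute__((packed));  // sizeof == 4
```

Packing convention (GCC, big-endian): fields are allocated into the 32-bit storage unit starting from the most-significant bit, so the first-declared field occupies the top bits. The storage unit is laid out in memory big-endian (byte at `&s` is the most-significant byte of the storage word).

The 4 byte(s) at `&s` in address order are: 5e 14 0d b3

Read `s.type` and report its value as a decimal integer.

[0]=0x5e [1]=0x14 [2]=0x0d [3]=0xb3 (big-endian) → word 0x5e140db3
bank [31+:1] = (word>>31) & 0x1 = 0
type [3+:28] = (word>>3) & 0xfffffff = 197296566  ←
seq [2+:1] = (word>>2) & 0x1 = 0
opcode [0+:2] = (word>>0) & 0x3 = 3
type signed 28b, MSB=1: 197296566 - 268435456 = -71138890

-71138890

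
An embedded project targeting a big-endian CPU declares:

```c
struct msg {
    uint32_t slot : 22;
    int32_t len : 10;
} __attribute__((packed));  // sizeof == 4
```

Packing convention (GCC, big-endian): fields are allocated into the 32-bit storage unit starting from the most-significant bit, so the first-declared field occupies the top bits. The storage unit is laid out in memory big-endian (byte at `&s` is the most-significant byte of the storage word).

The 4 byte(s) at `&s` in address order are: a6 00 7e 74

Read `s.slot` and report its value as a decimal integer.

2719775

[0]=0xa6 [1]=0x00 [2]=0x7e [3]=0x74 (big-endian) → word 0xa6007e74
slot [10+:22] = (word>>10) & 0x3fffff = 2719775  ←
len [0+:10] = (word>>0) & 0x3ff = 628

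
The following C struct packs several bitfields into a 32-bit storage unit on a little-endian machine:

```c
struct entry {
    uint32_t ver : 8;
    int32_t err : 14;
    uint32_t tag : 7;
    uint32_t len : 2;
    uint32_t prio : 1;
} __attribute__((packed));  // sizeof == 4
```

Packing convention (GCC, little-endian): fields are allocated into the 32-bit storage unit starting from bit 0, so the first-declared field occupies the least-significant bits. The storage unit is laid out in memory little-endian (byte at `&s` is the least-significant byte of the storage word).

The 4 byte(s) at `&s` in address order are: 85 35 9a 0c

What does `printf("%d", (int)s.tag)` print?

[0]=0x85 [1]=0x35 [2]=0x9a [3]=0x0c (little-endian) → word 0x0c9a3585
ver:8 @ bit 0 → (0x0c9a3585>>0)&0xff = 0x85
err:14 @ bit 8 → (0x0c9a3585>>8)&0x3fff = 0x1a35
tag:7 @ bit 22 → (0x0c9a3585>>22)&0x7f = 0x32  ←
len:2 @ bit 29 → (0x0c9a3585>>29)&0x3 = 0x0
prio:1 @ bit 31 → (0x0c9a3585>>31)&0x1 = 0x0

50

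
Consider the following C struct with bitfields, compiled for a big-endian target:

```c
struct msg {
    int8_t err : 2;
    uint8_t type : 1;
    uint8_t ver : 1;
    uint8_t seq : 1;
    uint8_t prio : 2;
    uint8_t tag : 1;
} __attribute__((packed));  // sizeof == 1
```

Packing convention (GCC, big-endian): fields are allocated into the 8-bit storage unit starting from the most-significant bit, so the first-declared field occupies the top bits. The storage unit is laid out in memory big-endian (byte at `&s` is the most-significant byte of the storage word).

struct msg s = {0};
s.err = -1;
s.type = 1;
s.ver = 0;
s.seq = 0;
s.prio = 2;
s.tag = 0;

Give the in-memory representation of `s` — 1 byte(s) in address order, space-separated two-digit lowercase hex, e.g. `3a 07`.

err (2b) val=-1 bits=0x3 at bit 6: 0xc0
type (1b) val=1 bits=0x1 at bit 5: 0xe0
ver (1b) val=0 bits=0x0 at bit 4: 0xe0
seq (1b) val=0 bits=0x0 at bit 3: 0xe0
prio (2b) val=2 bits=0x2 at bit 1: 0xe4
tag (1b) val=0 bits=0x0 at bit 0: 0xe4
word = 0xe4 → big-endian bytes:
  [0]=0xe4

e4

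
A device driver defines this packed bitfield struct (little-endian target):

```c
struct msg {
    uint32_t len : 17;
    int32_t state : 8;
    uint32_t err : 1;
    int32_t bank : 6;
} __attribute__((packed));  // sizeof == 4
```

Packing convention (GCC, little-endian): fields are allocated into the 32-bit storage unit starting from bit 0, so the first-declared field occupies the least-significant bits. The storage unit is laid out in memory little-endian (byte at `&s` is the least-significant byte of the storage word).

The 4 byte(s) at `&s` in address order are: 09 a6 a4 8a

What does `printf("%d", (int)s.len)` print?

[0]=0x09 [1]=0xa6 [2]=0xa4 [3]=0x8a (little-endian) → word 0x8aa4a609
len:17 @ bit 0 → (0x8aa4a609>>0)&0x1ffff = 0xa609  ←
state:8 @ bit 17 → (0x8aa4a609>>17)&0xff = 0x52
err:1 @ bit 25 → (0x8aa4a609>>25)&0x1 = 0x1
bank:6 @ bit 26 → (0x8aa4a609>>26)&0x3f = 0x22

42505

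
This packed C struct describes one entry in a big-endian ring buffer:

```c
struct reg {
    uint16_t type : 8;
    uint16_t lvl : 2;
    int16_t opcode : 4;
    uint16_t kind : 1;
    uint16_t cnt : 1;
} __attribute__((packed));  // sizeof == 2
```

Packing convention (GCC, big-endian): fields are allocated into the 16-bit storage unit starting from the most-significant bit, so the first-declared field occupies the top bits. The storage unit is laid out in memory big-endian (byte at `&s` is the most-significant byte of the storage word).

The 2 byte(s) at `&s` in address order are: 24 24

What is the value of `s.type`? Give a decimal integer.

[0]=0x24 [1]=0x24 (big-endian) → word 0x2424
type:8 @ bit 8 → (0x2424>>8)&0xff = 0x24  ←
lvl:2 @ bit 6 → (0x2424>>6)&0x3 = 0x0
opcode:4 @ bit 2 → (0x2424>>2)&0xf = 0x9
kind:1 @ bit 1 → (0x2424>>1)&0x1 = 0x0
cnt:1 @ bit 0 → (0x2424>>0)&0x1 = 0x0

36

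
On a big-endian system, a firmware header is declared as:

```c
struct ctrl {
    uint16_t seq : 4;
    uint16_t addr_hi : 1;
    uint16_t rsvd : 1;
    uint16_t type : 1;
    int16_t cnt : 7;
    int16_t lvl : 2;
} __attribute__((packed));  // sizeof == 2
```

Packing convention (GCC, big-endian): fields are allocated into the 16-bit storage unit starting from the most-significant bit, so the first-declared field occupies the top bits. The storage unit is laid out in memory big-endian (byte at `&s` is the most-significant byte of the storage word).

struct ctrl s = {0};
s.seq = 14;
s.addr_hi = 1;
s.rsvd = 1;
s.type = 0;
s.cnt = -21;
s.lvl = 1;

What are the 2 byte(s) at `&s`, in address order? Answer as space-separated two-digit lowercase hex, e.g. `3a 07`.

seq (4b) val=14 bits=0xe at bit 12: 0xe000
addr_hi (1b) val=1 bits=0x1 at bit 11: 0xe800
rsvd (1b) val=1 bits=0x1 at bit 10: 0xec00
type (1b) val=0 bits=0x0 at bit 9: 0xec00
cnt (7b) val=-21 bits=0x6b at bit 2: 0xedac
lvl (2b) val=1 bits=0x1 at bit 0: 0xedad
word = 0xedad → big-endian bytes:
  [0]=0xed  [1]=0xad

ed ad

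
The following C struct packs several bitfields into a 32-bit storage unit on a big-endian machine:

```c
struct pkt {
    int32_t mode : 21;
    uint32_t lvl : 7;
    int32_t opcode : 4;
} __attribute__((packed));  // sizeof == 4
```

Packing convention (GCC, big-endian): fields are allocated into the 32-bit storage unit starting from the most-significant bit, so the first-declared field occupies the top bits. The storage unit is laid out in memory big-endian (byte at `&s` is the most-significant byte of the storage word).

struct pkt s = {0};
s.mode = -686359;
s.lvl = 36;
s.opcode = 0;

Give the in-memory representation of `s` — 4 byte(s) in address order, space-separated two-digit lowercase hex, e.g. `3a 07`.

mode:21 = -686359 → 0x1586e9 << 11 → word 0xac374800
lvl:7 = 36 → 0x24 << 4 → word 0xac374a40
opcode:4 = 0 → 0x0 << 0 → word 0xac374a40
word = 0xac374a40 → big-endian bytes:
  [0]=0xac  [1]=0x37  [2]=0x4a  [3]=0x40

ac 37 4a 40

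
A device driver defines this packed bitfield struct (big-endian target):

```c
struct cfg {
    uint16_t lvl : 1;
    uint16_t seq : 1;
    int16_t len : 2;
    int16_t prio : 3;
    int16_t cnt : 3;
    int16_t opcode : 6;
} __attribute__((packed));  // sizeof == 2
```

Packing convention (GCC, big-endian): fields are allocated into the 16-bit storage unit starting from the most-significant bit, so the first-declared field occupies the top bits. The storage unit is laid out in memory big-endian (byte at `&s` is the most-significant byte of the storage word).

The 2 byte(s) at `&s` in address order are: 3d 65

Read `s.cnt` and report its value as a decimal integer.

-3

[0]=0x3d [1]=0x65 (big-endian) → word 0x3d65
lvl:1 @ bit 15 → (0x3d65>>15)&0x1 = 0x0
seq:1 @ bit 14 → (0x3d65>>14)&0x1 = 0x0
len:2 @ bit 12 → (0x3d65>>12)&0x3 = 0x3
prio:3 @ bit 9 → (0x3d65>>9)&0x7 = 0x6
cnt:3 @ bit 6 → (0x3d65>>6)&0x7 = 0x5  ←
opcode:6 @ bit 0 → (0x3d65>>0)&0x3f = 0x25
cnt signed 3b, MSB=1: 5 - 8 = -3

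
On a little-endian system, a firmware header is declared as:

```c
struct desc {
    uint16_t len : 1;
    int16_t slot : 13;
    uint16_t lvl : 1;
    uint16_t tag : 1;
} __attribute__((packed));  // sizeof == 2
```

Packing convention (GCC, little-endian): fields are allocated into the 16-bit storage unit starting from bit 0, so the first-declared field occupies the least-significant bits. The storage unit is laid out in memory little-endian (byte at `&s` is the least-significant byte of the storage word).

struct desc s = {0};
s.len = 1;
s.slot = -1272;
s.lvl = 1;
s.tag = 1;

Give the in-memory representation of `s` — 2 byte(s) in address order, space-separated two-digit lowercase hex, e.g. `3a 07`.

11 f6

len (1b) val=1 bits=0x1 at bit 0: 0x0001
slot (13b) val=-1272 bits=0x1b08 at bit 1: 0x3611
lvl (1b) val=1 bits=0x1 at bit 14: 0x7611
tag (1b) val=1 bits=0x1 at bit 15: 0xf611
word = 0xf611 → little-endian bytes:
  [0]=0x11  [1]=0xf6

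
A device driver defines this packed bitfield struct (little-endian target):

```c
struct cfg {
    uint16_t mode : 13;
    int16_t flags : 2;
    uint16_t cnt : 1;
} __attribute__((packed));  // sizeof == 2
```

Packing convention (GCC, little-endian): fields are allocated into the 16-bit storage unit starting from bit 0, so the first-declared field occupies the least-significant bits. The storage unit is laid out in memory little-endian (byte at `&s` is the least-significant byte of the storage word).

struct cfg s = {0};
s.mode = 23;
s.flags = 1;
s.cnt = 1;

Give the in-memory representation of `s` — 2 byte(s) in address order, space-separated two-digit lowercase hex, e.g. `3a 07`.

17 a0

mode:13 = 23 → 0x17 << 0 → word 0x0017
flags:2 = 1 → 0x1 << 13 → word 0x2017
cnt:1 = 1 → 0x1 << 15 → word 0xa017
word = 0xa017 → little-endian bytes:
  [0]=0x17  [1]=0xa0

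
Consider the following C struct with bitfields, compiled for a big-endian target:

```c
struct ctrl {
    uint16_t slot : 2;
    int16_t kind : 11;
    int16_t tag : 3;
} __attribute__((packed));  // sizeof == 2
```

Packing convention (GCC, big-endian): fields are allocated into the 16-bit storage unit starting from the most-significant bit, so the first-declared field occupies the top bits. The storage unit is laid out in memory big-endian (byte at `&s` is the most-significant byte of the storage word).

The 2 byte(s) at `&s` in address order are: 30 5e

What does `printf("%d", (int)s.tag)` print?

-2

[0]=0x30 [1]=0x5e (big-endian) → word 0x305e
slot:2 @ bit 14 → (0x305e>>14)&0x3 = 0x0
kind:11 @ bit 3 → (0x305e>>3)&0x7ff = 0x60b
tag:3 @ bit 0 → (0x305e>>0)&0x7 = 0x6  ←
tag signed 3b, MSB=1: 6 - 8 = -2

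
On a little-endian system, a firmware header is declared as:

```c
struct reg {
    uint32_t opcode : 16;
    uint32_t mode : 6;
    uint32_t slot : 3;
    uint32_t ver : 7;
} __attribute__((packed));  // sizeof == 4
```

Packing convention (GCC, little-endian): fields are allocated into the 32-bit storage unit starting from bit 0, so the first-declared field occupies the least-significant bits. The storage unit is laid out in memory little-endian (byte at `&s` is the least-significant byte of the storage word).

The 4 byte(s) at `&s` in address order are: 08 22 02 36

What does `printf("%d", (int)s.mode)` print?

2

[0]=0x08 [1]=0x22 [2]=0x02 [3]=0x36 (little-endian) → word 0x36022208
opcode [0+:16] = (word>>0) & 0xffff = 8712
mode [16+:6] = (word>>16) & 0x3f = 2  ←
slot [22+:3] = (word>>22) & 0x7 = 0
ver [25+:7] = (word>>25) & 0x7f = 27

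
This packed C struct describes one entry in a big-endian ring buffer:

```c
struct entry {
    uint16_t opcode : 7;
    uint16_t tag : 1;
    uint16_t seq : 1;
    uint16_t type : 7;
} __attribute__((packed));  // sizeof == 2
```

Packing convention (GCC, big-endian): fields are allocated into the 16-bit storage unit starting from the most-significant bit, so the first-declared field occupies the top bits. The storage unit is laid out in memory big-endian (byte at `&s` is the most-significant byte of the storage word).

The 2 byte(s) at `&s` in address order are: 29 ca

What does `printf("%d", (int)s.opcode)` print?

20

[0]=0x29 [1]=0xca (big-endian) → word 0x29ca
opcode:7 @ bit 9 → (0x29ca>>9)&0x7f = 0x14  ←
tag:1 @ bit 8 → (0x29ca>>8)&0x1 = 0x1
seq:1 @ bit 7 → (0x29ca>>7)&0x1 = 0x1
type:7 @ bit 0 → (0x29ca>>0)&0x7f = 0x4a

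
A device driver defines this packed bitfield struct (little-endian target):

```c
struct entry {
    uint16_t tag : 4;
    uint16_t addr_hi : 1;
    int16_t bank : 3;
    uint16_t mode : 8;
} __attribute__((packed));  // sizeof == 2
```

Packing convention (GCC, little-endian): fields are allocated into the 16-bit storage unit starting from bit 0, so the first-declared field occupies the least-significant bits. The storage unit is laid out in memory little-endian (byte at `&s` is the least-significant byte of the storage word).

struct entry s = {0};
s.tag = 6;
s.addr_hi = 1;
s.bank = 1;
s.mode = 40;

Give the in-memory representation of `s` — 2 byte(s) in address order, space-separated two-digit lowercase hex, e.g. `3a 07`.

tag (4b) val=6 bits=0x6 at bit 0: 0x0006
addr_hi (1b) val=1 bits=0x1 at bit 4: 0x0016
bank (3b) val=1 bits=0x1 at bit 5: 0x0036
mode (8b) val=40 bits=0x28 at bit 8: 0x2836
word = 0x2836 → little-endian bytes:
  [0]=0x36  [1]=0x28

36 28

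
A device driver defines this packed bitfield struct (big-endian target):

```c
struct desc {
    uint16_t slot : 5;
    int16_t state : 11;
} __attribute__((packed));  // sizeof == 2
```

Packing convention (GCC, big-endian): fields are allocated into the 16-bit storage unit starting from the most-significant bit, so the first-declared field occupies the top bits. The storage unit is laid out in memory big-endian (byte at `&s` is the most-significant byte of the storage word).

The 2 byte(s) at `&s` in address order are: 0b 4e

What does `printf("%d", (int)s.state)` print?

846

[0]=0x0b [1]=0x4e (big-endian) → word 0x0b4e
slot:5 @ bit 11 → (0x0b4e>>11)&0x1f = 0x1
state:11 @ bit 0 → (0x0b4e>>0)&0x7ff = 0x34e  ←
state signed 11b, MSB=0: value = 846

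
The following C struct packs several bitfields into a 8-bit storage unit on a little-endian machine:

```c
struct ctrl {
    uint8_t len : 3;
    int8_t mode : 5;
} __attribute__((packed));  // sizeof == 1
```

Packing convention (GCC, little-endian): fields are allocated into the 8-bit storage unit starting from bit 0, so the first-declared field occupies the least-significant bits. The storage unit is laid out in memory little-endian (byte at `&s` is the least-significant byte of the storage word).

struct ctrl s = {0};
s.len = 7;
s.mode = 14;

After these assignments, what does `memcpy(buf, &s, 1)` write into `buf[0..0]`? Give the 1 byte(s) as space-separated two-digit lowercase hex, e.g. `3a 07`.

77

[0+:3] len=7 & 0x7 = 0x7; word=0x07
[3+:5] mode=14 & 0x1f = 0xe; word=0x77
word = 0x77 → little-endian bytes:
  [0]=0x77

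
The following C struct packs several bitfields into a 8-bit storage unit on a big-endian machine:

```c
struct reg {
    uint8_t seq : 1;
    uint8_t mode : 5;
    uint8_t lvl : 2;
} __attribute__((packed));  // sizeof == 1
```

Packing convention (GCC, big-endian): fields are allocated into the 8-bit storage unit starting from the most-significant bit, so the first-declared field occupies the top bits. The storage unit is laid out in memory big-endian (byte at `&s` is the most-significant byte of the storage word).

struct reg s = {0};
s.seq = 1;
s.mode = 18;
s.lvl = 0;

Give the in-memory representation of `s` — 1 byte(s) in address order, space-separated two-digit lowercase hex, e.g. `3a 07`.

seq:1 = 1 → 0x1 << 7 → word 0x80
mode:5 = 18 → 0x12 << 2 → word 0xc8
lvl:2 = 0 → 0x0 << 0 → word 0xc8
word = 0xc8 → big-endian bytes:
  [0]=0xc8

c8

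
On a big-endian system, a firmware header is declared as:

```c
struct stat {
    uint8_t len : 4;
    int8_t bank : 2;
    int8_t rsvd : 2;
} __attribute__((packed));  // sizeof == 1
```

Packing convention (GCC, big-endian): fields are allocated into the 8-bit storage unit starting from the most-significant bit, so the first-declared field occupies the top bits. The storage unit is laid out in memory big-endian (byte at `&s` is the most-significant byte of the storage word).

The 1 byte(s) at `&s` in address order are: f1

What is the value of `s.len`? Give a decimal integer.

15

[0]=0xf1 (big-endian) → word 0xf1
len [4+:4] = (word>>4) & 0xf = 15  ←
bank [2+:2] = (word>>2) & 0x3 = 0
rsvd [0+:2] = (word>>0) & 0x3 = 1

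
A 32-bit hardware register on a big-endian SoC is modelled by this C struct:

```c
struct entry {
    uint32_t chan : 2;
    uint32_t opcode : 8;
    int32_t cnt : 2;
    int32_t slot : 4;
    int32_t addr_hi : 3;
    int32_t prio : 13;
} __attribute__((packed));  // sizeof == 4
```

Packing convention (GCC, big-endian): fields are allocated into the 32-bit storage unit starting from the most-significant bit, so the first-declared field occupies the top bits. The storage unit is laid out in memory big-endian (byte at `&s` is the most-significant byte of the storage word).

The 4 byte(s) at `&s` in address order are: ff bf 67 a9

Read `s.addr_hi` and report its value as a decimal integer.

3

[0]=0xff [1]=0xbf [2]=0x67 [3]=0xa9 (big-endian) → word 0xffbf67a9
chan [30+:2] = (word>>30) & 0x3 = 3
opcode [22+:8] = (word>>22) & 0xff = 254
cnt [20+:2] = (word>>20) & 0x3 = 3
slot [16+:4] = (word>>16) & 0xf = 15
addr_hi [13+:3] = (word>>13) & 0x7 = 3  ←
prio [0+:13] = (word>>0) & 0x1fff = 1961
addr_hi signed 3b, MSB=0: value = 3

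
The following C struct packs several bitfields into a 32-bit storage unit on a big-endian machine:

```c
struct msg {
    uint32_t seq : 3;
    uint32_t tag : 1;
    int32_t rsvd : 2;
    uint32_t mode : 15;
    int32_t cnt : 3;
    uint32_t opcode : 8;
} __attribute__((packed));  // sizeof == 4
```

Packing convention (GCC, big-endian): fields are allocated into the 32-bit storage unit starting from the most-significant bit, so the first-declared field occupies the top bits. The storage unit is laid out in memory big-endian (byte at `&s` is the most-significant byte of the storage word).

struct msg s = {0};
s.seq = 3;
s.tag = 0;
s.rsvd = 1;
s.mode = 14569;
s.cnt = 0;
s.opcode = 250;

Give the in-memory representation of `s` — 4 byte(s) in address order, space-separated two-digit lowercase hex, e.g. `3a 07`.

65 c7 48 fa

seq:3 = 3 → 0x3 << 29 → word 0x60000000
tag:1 = 0 → 0x0 << 28 → word 0x60000000
rsvd:2 = 1 → 0x1 << 26 → word 0x64000000
mode:15 = 14569 → 0x38e9 << 11 → word 0x65c74800
cnt:3 = 0 → 0x0 << 8 → word 0x65c74800
opcode:8 = 250 → 0xfa << 0 → word 0x65c748fa
word = 0x65c748fa → big-endian bytes:
  [0]=0x65  [1]=0xc7  [2]=0x48  [3]=0xfa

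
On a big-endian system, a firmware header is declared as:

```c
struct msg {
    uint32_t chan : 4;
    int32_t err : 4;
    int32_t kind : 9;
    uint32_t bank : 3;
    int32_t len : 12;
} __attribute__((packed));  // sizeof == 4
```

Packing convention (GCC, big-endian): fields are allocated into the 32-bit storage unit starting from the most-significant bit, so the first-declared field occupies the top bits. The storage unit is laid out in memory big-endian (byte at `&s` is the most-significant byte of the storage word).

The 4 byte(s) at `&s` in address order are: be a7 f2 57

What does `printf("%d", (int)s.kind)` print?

-177

[0]=0xbe [1]=0xa7 [2]=0xf2 [3]=0x57 (big-endian) → word 0xbea7f257
chan:4 @ bit 28 → (0xbea7f257>>28)&0xf = 0xb
err:4 @ bit 24 → (0xbea7f257>>24)&0xf = 0xe
kind:9 @ bit 15 → (0xbea7f257>>15)&0x1ff = 0x14f  ←
bank:3 @ bit 12 → (0xbea7f257>>12)&0x7 = 0x7
len:12 @ bit 0 → (0xbea7f257>>0)&0xfff = 0x257
kind signed 9b, MSB=1: 335 - 512 = -177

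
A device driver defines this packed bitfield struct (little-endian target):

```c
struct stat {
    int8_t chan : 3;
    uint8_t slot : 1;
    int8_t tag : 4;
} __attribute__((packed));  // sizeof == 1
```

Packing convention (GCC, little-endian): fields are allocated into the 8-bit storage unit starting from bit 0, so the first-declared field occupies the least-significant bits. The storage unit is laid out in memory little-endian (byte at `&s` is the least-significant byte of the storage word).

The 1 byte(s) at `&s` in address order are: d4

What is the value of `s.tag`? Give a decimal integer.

-3

[0]=0xd4 (little-endian) → word 0xd4
chan:3 @ bit 0 → (0xd4>>0)&0x7 = 0x4
slot:1 @ bit 3 → (0xd4>>3)&0x1 = 0x0
tag:4 @ bit 4 → (0xd4>>4)&0xf = 0xd  ←
tag signed 4b, MSB=1: 13 - 16 = -3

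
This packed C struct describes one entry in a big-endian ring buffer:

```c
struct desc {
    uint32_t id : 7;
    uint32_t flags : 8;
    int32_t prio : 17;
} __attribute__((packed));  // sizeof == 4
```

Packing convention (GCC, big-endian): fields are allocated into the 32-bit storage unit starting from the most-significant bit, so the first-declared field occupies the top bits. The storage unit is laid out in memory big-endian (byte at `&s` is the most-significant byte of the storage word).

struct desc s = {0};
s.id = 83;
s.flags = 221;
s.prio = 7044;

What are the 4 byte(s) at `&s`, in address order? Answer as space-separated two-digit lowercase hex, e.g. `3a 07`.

a7 ba 1b 84

id (7b) val=83 bits=0x53 at bit 25: 0xa6000000
flags (8b) val=221 bits=0xdd at bit 17: 0xa7ba0000
prio (17b) val=7044 bits=0x1b84 at bit 0: 0xa7ba1b84
word = 0xa7ba1b84 → big-endian bytes:
  [0]=0xa7  [1]=0xba  [2]=0x1b  [3]=0x84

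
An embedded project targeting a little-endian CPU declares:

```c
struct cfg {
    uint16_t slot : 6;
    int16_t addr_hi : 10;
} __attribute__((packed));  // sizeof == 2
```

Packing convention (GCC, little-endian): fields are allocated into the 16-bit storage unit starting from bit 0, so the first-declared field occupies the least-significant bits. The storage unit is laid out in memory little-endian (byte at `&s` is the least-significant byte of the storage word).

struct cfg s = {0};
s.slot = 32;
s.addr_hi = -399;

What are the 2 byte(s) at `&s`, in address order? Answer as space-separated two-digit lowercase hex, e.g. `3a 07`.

[0+:6] slot=32 & 0x3f = 0x20; word=0x0020
[6+:10] addr_hi=-399 & 0x3ff = 0x271; word=0x9c60
word = 0x9c60 → little-endian bytes:
  [0]=0x60  [1]=0x9c

60 9c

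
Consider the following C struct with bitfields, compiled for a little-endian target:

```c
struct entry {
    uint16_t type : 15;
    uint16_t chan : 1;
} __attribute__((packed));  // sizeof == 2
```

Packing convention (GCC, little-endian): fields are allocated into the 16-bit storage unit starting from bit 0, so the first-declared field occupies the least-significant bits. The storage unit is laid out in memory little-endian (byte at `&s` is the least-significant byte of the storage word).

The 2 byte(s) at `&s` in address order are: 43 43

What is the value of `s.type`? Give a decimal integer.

17219

[0]=0x43 [1]=0x43 (little-endian) → word 0x4343
type:15 @ bit 0 → (0x4343>>0)&0x7fff = 0x4343  ←
chan:1 @ bit 15 → (0x4343>>15)&0x1 = 0x0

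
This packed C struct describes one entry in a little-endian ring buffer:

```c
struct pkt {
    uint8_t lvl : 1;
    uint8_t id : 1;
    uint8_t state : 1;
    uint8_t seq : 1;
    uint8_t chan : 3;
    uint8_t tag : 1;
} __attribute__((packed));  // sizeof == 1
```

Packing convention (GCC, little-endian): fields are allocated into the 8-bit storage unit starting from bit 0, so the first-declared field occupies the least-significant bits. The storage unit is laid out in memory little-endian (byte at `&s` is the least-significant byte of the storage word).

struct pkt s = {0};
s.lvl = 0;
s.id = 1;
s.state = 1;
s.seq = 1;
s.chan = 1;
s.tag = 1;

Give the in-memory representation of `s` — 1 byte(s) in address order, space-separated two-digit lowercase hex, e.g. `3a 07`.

lvl:1 = 0 → 0x0 << 0 → word 0x00
id:1 = 1 → 0x1 << 1 → word 0x02
state:1 = 1 → 0x1 << 2 → word 0x06
seq:1 = 1 → 0x1 << 3 → word 0x0e
chan:3 = 1 → 0x1 << 4 → word 0x1e
tag:1 = 1 → 0x1 << 7 → word 0x9e
word = 0x9e → little-endian bytes:
  [0]=0x9e

9e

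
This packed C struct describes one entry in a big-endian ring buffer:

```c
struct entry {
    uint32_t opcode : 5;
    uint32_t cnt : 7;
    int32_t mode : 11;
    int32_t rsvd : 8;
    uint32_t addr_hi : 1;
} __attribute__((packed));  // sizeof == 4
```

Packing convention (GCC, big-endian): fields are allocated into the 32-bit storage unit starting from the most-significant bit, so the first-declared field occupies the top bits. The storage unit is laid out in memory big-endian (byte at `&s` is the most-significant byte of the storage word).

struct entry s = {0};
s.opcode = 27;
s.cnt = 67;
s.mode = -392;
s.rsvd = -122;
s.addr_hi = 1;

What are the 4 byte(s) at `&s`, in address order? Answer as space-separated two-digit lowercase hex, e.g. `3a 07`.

dc 3c f1 0d

opcode:5 = 27 → 0x1b << 27 → word 0xd8000000
cnt:7 = 67 → 0x43 << 20 → word 0xdc300000
mode:11 = -392 → 0x678 << 9 → word 0xdc3cf000
rsvd:8 = -122 → 0x86 << 1 → word 0xdc3cf10c
addr_hi:1 = 1 → 0x1 << 0 → word 0xdc3cf10d
word = 0xdc3cf10d → big-endian bytes:
  [0]=0xdc  [1]=0x3c  [2]=0xf1  [3]=0x0d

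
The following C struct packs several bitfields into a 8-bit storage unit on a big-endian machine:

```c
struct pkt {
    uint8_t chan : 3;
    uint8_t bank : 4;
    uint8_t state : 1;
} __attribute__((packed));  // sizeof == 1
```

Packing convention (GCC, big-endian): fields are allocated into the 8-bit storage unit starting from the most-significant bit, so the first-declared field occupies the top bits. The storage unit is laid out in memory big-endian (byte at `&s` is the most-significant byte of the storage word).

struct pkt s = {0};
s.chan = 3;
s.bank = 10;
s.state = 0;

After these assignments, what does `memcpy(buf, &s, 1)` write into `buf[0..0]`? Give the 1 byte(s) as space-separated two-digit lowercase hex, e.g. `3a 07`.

chan (3b) val=3 bits=0x3 at bit 5: 0x60
bank (4b) val=10 bits=0xa at bit 1: 0x74
state (1b) val=0 bits=0x0 at bit 0: 0x74
word = 0x74 → big-endian bytes:
  [0]=0x74

74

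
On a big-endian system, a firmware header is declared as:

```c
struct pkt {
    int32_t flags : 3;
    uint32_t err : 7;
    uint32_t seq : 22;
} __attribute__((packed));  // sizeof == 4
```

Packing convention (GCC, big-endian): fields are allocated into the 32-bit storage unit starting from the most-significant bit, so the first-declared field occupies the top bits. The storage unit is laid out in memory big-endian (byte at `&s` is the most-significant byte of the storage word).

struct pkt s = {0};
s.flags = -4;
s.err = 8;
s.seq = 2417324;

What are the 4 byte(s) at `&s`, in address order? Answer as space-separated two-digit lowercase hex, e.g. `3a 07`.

82 24 e2 ac

flags (3b) val=-4 bits=0x4 at bit 29: 0x80000000
err (7b) val=8 bits=0x8 at bit 22: 0x82000000
seq (22b) val=2417324 bits=0x24e2ac at bit 0: 0x8224e2ac
word = 0x8224e2ac → big-endian bytes:
  [0]=0x82  [1]=0x24  [2]=0xe2  [3]=0xac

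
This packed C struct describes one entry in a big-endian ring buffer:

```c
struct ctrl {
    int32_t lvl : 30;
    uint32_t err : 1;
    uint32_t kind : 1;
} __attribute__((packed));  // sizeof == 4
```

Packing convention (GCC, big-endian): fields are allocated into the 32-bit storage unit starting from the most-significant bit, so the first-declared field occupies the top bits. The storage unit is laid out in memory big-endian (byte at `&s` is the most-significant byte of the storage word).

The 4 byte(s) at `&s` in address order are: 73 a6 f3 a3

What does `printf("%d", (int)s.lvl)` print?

485080296

[0]=0x73 [1]=0xa6 [2]=0xf3 [3]=0xa3 (big-endian) → word 0x73a6f3a3
lvl [2+:30] = (word>>2) & 0x3fffffff = 485080296  ←
err [1+:1] = (word>>1) & 0x1 = 1
kind [0+:1] = (word>>0) & 0x1 = 1
lvl signed 30b, MSB=0: value = 485080296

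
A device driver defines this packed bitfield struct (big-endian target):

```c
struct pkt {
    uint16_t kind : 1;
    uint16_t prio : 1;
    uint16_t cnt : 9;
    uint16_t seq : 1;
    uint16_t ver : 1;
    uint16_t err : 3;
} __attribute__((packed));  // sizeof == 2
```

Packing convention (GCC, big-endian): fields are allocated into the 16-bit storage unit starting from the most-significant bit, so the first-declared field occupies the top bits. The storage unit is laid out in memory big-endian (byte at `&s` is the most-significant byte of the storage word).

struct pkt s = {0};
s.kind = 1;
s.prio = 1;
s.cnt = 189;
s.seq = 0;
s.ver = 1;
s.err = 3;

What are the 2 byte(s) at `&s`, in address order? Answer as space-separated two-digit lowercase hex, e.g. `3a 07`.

[15+:1] kind=1 & 0x1 = 0x1; word=0x8000
[14+:1] prio=1 & 0x1 = 0x1; word=0xc000
[5+:9] cnt=189 & 0x1ff = 0xbd; word=0xd7a0
[4+:1] seq=0 & 0x1 = 0x0; word=0xd7a0
[3+:1] ver=1 & 0x1 = 0x1; word=0xd7a8
[0+:3] err=3 & 0x7 = 0x3; word=0xd7ab
word = 0xd7ab → big-endian bytes:
  [0]=0xd7  [1]=0xab

d7 ab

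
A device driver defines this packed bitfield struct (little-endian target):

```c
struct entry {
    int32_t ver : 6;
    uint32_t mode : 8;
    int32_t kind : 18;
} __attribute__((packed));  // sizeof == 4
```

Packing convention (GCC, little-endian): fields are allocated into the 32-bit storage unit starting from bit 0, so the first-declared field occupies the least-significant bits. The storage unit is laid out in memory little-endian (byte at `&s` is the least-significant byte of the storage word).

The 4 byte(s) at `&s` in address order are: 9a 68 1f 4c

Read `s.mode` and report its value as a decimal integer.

[0]=0x9a [1]=0x68 [2]=0x1f [3]=0x4c (little-endian) → word 0x4c1f689a
ver:6 @ bit 0 → (0x4c1f689a>>0)&0x3f = 0x1a
mode:8 @ bit 6 → (0x4c1f689a>>6)&0xff = 0xa2  ←
kind:18 @ bit 14 → (0x4c1f689a>>14)&0x3ffff = 0x1307d

162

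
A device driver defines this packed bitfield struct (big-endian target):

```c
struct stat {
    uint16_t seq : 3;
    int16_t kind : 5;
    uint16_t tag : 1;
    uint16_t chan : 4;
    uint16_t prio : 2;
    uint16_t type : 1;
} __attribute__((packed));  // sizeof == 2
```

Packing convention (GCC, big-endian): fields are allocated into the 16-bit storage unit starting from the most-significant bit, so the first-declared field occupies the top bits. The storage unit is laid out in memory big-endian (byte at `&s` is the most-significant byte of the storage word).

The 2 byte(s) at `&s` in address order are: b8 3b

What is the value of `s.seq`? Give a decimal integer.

[0]=0xb8 [1]=0x3b (big-endian) → word 0xb83b
seq:3 @ bit 13 → (0xb83b>>13)&0x7 = 0x5  ←
kind:5 @ bit 8 → (0xb83b>>8)&0x1f = 0x18
tag:1 @ bit 7 → (0xb83b>>7)&0x1 = 0x0
chan:4 @ bit 3 → (0xb83b>>3)&0xf = 0x7
prio:2 @ bit 1 → (0xb83b>>1)&0x3 = 0x1
type:1 @ bit 0 → (0xb83b>>0)&0x1 = 0x1

5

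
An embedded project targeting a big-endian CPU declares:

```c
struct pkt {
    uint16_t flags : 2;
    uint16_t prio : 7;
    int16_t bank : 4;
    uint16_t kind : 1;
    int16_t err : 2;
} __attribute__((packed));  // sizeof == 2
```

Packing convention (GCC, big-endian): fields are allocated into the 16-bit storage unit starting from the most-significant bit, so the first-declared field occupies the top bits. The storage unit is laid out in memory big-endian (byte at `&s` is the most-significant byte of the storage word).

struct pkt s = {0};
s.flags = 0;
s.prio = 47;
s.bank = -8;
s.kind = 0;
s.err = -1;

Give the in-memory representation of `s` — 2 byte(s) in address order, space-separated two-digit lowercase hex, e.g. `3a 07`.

flags (2b) val=0 bits=0x0 at bit 14: 0x0000
prio (7b) val=47 bits=0x2f at bit 7: 0x1780
bank (4b) val=-8 bits=0x8 at bit 3: 0x17c0
kind (1b) val=0 bits=0x0 at bit 2: 0x17c0
err (2b) val=-1 bits=0x3 at bit 0: 0x17c3
word = 0x17c3 → big-endian bytes:
  [0]=0x17  [1]=0xc3

17 c3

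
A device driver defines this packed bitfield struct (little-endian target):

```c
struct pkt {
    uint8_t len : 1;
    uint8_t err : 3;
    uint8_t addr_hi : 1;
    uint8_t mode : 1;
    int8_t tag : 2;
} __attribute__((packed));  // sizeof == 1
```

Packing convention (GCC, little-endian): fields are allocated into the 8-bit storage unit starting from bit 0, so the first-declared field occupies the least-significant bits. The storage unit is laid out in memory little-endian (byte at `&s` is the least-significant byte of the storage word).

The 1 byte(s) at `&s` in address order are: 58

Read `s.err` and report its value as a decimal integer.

4

[0]=0x58 (little-endian) → word 0x58
len:1 @ bit 0 → (0x58>>0)&0x1 = 0x0
err:3 @ bit 1 → (0x58>>1)&0x7 = 0x4  ←
addr_hi:1 @ bit 4 → (0x58>>4)&0x1 = 0x1
mode:1 @ bit 5 → (0x58>>5)&0x1 = 0x0
tag:2 @ bit 6 → (0x58>>6)&0x3 = 0x1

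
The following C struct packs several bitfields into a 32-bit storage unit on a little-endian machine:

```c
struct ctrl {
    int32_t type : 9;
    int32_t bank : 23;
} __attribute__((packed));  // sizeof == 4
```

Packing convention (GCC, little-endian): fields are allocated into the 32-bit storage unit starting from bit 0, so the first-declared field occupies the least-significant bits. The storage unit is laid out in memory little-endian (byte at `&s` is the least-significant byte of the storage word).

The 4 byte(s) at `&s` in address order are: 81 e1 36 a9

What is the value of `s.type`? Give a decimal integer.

-127

[0]=0x81 [1]=0xe1 [2]=0x36 [3]=0xa9 (little-endian) → word 0xa936e181
type [0+:9] = (word>>0) & 0x1ff = 385  ←
bank [9+:23] = (word>>9) & 0x7fffff = 5544816
type signed 9b, MSB=1: 385 - 512 = -127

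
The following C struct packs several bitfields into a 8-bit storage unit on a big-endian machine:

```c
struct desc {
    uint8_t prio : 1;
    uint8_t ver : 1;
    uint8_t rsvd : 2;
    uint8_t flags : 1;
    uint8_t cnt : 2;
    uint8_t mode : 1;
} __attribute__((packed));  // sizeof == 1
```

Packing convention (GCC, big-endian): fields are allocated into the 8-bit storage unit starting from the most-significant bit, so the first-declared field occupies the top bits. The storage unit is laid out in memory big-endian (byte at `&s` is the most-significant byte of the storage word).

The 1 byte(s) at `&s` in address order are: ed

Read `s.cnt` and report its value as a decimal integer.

[0]=0xed (big-endian) → word 0xed
prio:1 @ bit 7 → (0xed>>7)&0x1 = 0x1
ver:1 @ bit 6 → (0xed>>6)&0x1 = 0x1
rsvd:2 @ bit 4 → (0xed>>4)&0x3 = 0x2
flags:1 @ bit 3 → (0xed>>3)&0x1 = 0x1
cnt:2 @ bit 1 → (0xed>>1)&0x3 = 0x2  ←
mode:1 @ bit 0 → (0xed>>0)&0x1 = 0x1

2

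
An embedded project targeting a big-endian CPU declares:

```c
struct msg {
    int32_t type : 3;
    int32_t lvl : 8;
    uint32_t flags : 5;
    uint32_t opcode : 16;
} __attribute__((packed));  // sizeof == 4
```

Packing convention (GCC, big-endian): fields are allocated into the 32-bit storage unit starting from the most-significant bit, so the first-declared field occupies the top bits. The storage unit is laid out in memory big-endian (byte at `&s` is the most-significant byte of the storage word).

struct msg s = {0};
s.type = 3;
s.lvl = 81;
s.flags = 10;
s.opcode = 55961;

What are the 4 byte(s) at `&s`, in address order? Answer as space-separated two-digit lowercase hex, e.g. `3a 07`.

6a 2a da 99

[29+:3] type=3 & 0x7 = 0x3; word=0x60000000
[21+:8] lvl=81 & 0xff = 0x51; word=0x6a200000
[16+:5] flags=10 & 0x1f = 0xa; word=0x6a2a0000
[0+:16] opcode=55961 & 0xffff = 0xda99; word=0x6a2ada99
word = 0x6a2ada99 → big-endian bytes:
  [0]=0x6a  [1]=0x2a  [2]=0xda  [3]=0x99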